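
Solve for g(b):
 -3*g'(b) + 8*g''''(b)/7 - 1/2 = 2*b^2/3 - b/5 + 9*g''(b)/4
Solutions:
 g(b) = C1 + C2*exp(-42^(1/3)*b*(42^(1/3)/(sqrt(214) + 16)^(1/3) + (sqrt(214) + 16)^(1/3))/16)*sin(14^(1/3)*3^(1/6)*b*(-3^(2/3)*(sqrt(214) + 16)^(1/3) + 3*14^(1/3)/(sqrt(214) + 16)^(1/3))/16) + C3*exp(-42^(1/3)*b*(42^(1/3)/(sqrt(214) + 16)^(1/3) + (sqrt(214) + 16)^(1/3))/16)*cos(14^(1/3)*3^(1/6)*b*(-3^(2/3)*(sqrt(214) + 16)^(1/3) + 3*14^(1/3)/(sqrt(214) + 16)^(1/3))/16) + C4*exp(42^(1/3)*b*(42^(1/3)/(sqrt(214) + 16)^(1/3) + (sqrt(214) + 16)^(1/3))/8) - 2*b^3/27 + b^2/5 - 7*b/15


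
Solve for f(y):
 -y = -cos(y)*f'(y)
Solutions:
 f(y) = C1 + Integral(y/cos(y), y)


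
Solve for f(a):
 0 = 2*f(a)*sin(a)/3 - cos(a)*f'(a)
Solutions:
 f(a) = C1/cos(a)^(2/3)


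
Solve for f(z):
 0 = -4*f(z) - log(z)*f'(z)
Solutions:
 f(z) = C1*exp(-4*li(z))


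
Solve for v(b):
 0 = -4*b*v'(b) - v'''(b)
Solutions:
 v(b) = C1 + Integral(C2*airyai(-2^(2/3)*b) + C3*airybi(-2^(2/3)*b), b)


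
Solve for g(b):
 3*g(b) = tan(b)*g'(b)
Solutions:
 g(b) = C1*sin(b)^3


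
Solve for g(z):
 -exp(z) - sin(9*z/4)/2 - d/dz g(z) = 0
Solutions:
 g(z) = C1 - exp(z) + 2*cos(9*z/4)/9


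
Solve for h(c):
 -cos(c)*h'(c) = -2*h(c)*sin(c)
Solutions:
 h(c) = C1/cos(c)^2


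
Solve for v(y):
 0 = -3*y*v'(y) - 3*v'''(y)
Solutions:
 v(y) = C1 + Integral(C2*airyai(-y) + C3*airybi(-y), y)


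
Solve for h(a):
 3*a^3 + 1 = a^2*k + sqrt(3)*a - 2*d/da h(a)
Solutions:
 h(a) = C1 - 3*a^4/8 + a^3*k/6 + sqrt(3)*a^2/4 - a/2


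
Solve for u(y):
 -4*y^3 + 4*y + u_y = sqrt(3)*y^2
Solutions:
 u(y) = C1 + y^4 + sqrt(3)*y^3/3 - 2*y^2


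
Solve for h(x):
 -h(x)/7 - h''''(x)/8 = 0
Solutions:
 h(x) = (C1*sin(2^(1/4)*7^(3/4)*x/7) + C2*cos(2^(1/4)*7^(3/4)*x/7))*exp(-2^(1/4)*7^(3/4)*x/7) + (C3*sin(2^(1/4)*7^(3/4)*x/7) + C4*cos(2^(1/4)*7^(3/4)*x/7))*exp(2^(1/4)*7^(3/4)*x/7)


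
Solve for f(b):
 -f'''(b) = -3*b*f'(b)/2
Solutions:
 f(b) = C1 + Integral(C2*airyai(2^(2/3)*3^(1/3)*b/2) + C3*airybi(2^(2/3)*3^(1/3)*b/2), b)


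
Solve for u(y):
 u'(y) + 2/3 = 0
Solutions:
 u(y) = C1 - 2*y/3


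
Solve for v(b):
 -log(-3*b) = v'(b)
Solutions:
 v(b) = C1 - b*log(-b) + b*(1 - log(3))


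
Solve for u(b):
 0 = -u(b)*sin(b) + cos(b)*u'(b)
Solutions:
 u(b) = C1/cos(b)


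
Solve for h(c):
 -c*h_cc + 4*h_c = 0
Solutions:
 h(c) = C1 + C2*c^5


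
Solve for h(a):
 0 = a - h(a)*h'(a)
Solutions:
 h(a) = -sqrt(C1 + a^2)
 h(a) = sqrt(C1 + a^2)


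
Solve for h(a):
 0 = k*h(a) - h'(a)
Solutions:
 h(a) = C1*exp(a*k)


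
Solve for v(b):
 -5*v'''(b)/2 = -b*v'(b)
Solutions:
 v(b) = C1 + Integral(C2*airyai(2^(1/3)*5^(2/3)*b/5) + C3*airybi(2^(1/3)*5^(2/3)*b/5), b)


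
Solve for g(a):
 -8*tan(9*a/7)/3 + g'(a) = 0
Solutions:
 g(a) = C1 - 56*log(cos(9*a/7))/27


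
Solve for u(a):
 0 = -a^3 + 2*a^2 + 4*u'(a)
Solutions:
 u(a) = C1 + a^4/16 - a^3/6


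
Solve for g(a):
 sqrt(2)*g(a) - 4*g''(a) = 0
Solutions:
 g(a) = C1*exp(-2^(1/4)*a/2) + C2*exp(2^(1/4)*a/2)


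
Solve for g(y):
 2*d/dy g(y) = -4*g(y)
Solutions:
 g(y) = C1*exp(-2*y)


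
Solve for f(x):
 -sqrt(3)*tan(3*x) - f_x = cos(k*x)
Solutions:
 f(x) = C1 - Piecewise((sin(k*x)/k, Ne(k, 0)), (x, True)) + sqrt(3)*log(cos(3*x))/3


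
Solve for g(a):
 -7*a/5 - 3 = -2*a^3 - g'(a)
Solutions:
 g(a) = C1 - a^4/2 + 7*a^2/10 + 3*a


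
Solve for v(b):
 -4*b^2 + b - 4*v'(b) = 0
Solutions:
 v(b) = C1 - b^3/3 + b^2/8


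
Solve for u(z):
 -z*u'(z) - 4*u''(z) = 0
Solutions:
 u(z) = C1 + C2*erf(sqrt(2)*z/4)


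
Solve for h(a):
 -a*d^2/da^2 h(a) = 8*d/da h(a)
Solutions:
 h(a) = C1 + C2/a^7


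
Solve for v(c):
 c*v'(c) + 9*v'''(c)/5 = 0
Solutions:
 v(c) = C1 + Integral(C2*airyai(-15^(1/3)*c/3) + C3*airybi(-15^(1/3)*c/3), c)


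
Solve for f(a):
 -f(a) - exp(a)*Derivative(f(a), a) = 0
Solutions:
 f(a) = C1*exp(exp(-a))


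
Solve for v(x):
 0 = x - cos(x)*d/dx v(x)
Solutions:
 v(x) = C1 + Integral(x/cos(x), x)


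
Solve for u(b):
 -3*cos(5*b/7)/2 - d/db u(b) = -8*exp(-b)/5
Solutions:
 u(b) = C1 - 21*sin(5*b/7)/10 - 8*exp(-b)/5


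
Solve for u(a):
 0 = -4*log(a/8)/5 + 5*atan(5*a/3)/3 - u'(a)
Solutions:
 u(a) = C1 - 4*a*log(a)/5 + 5*a*atan(5*a/3)/3 + 4*a/5 + 12*a*log(2)/5 - log(25*a^2 + 9)/2


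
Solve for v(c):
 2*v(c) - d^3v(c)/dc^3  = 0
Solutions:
 v(c) = C3*exp(2^(1/3)*c) + (C1*sin(2^(1/3)*sqrt(3)*c/2) + C2*cos(2^(1/3)*sqrt(3)*c/2))*exp(-2^(1/3)*c/2)


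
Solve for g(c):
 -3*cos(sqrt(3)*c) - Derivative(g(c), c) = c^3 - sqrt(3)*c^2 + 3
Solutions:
 g(c) = C1 - c^4/4 + sqrt(3)*c^3/3 - 3*c - sqrt(3)*sin(sqrt(3)*c)


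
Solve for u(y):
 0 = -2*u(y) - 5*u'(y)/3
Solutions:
 u(y) = C1*exp(-6*y/5)


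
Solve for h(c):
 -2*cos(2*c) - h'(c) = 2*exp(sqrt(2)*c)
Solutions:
 h(c) = C1 - sqrt(2)*exp(sqrt(2)*c) - sin(2*c)


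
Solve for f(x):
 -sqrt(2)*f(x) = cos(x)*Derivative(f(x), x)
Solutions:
 f(x) = C1*(sin(x) - 1)^(sqrt(2)/2)/(sin(x) + 1)^(sqrt(2)/2)


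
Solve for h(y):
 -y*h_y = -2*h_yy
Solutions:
 h(y) = C1 + C2*erfi(y/2)


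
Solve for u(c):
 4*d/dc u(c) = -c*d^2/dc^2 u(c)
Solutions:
 u(c) = C1 + C2/c^3


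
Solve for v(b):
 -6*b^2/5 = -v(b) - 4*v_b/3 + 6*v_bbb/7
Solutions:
 v(b) = C1*exp(-42^(1/3)*b*(4*42^(1/3)/(sqrt(3873) + 81)^(1/3) + (sqrt(3873) + 81)^(1/3))/36)*sin(14^(1/3)*3^(1/6)*b*(-3^(2/3)*(sqrt(3873) + 81)^(1/3) + 12*14^(1/3)/(sqrt(3873) + 81)^(1/3))/36) + C2*exp(-42^(1/3)*b*(4*42^(1/3)/(sqrt(3873) + 81)^(1/3) + (sqrt(3873) + 81)^(1/3))/36)*cos(14^(1/3)*3^(1/6)*b*(-3^(2/3)*(sqrt(3873) + 81)^(1/3) + 12*14^(1/3)/(sqrt(3873) + 81)^(1/3))/36) + C3*exp(42^(1/3)*b*(4*42^(1/3)/(sqrt(3873) + 81)^(1/3) + (sqrt(3873) + 81)^(1/3))/18) + 6*b^2/5 - 16*b/5 + 64/15


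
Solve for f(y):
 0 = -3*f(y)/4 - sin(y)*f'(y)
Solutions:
 f(y) = C1*(cos(y) + 1)^(3/8)/(cos(y) - 1)^(3/8)


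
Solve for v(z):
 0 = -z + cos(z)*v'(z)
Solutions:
 v(z) = C1 + Integral(z/cos(z), z)


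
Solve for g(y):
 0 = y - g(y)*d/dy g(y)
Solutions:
 g(y) = -sqrt(C1 + y^2)
 g(y) = sqrt(C1 + y^2)


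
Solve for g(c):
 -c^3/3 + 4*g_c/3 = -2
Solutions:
 g(c) = C1 + c^4/16 - 3*c/2


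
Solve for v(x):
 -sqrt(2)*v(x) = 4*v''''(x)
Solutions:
 v(x) = (C1*sin(2^(1/8)*x/2) + C2*cos(2^(1/8)*x/2))*exp(-2^(1/8)*x/2) + (C3*sin(2^(1/8)*x/2) + C4*cos(2^(1/8)*x/2))*exp(2^(1/8)*x/2)


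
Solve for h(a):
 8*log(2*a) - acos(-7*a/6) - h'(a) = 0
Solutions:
 h(a) = C1 + 8*a*log(a) - a*acos(-7*a/6) - 8*a + 8*a*log(2) - sqrt(36 - 49*a^2)/7


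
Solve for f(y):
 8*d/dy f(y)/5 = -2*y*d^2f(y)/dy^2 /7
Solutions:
 f(y) = C1 + C2/y^(23/5)


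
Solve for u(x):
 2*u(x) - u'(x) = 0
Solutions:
 u(x) = C1*exp(2*x)


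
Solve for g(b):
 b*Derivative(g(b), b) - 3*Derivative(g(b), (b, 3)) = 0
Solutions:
 g(b) = C1 + Integral(C2*airyai(3^(2/3)*b/3) + C3*airybi(3^(2/3)*b/3), b)


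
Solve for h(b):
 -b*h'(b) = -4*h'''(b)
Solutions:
 h(b) = C1 + Integral(C2*airyai(2^(1/3)*b/2) + C3*airybi(2^(1/3)*b/2), b)


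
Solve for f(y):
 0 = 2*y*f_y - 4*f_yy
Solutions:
 f(y) = C1 + C2*erfi(y/2)


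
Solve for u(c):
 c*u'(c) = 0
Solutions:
 u(c) = C1


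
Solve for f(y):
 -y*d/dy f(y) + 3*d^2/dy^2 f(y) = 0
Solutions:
 f(y) = C1 + C2*erfi(sqrt(6)*y/6)


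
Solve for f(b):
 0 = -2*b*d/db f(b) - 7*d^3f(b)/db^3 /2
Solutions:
 f(b) = C1 + Integral(C2*airyai(-14^(2/3)*b/7) + C3*airybi(-14^(2/3)*b/7), b)


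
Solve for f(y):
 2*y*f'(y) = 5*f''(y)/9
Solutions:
 f(y) = C1 + C2*erfi(3*sqrt(5)*y/5)


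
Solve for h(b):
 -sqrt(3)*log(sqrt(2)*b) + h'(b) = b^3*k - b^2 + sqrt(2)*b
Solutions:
 h(b) = C1 + b^4*k/4 - b^3/3 + sqrt(2)*b^2/2 + sqrt(3)*b*log(b) - sqrt(3)*b + sqrt(3)*b*log(2)/2


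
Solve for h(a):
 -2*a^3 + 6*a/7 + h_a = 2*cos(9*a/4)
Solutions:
 h(a) = C1 + a^4/2 - 3*a^2/7 + 8*sin(9*a/4)/9


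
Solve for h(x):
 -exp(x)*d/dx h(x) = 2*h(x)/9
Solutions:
 h(x) = C1*exp(2*exp(-x)/9)


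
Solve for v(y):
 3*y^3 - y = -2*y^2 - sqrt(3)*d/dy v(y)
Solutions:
 v(y) = C1 - sqrt(3)*y^4/4 - 2*sqrt(3)*y^3/9 + sqrt(3)*y^2/6


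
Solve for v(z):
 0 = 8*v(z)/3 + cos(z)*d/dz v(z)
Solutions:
 v(z) = C1*(sin(z) - 1)^(4/3)/(sin(z) + 1)^(4/3)


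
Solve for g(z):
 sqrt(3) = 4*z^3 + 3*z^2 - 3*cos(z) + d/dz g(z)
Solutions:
 g(z) = C1 - z^4 - z^3 + sqrt(3)*z + 3*sin(z)


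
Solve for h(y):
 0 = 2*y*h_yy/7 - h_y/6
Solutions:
 h(y) = C1 + C2*y^(19/12)


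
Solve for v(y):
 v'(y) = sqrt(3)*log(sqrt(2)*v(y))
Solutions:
 -2*sqrt(3)*Integral(1/(2*log(_y) + log(2)), (_y, v(y)))/3 = C1 - y


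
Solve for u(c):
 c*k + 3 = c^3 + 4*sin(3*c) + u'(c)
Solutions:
 u(c) = C1 - c^4/4 + c^2*k/2 + 3*c + 4*cos(3*c)/3


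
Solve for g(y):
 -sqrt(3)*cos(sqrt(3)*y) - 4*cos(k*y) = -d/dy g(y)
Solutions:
 g(y) = C1 + sin(sqrt(3)*y) + 4*sin(k*y)/k


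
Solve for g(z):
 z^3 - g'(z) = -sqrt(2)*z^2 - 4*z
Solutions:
 g(z) = C1 + z^4/4 + sqrt(2)*z^3/3 + 2*z^2


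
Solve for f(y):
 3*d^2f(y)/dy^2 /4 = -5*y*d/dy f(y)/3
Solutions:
 f(y) = C1 + C2*erf(sqrt(10)*y/3)


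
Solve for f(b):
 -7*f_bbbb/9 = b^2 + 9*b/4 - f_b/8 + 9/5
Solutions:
 f(b) = C1 + C4*exp(21^(2/3)*b/14) + 8*b^3/3 + 9*b^2 + 72*b/5 + (C2*sin(3*3^(1/6)*7^(2/3)*b/28) + C3*cos(3*3^(1/6)*7^(2/3)*b/28))*exp(-21^(2/3)*b/28)


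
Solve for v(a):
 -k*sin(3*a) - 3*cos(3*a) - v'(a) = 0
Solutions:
 v(a) = C1 + k*cos(3*a)/3 - sin(3*a)


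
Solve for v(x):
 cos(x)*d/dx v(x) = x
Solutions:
 v(x) = C1 + Integral(x/cos(x), x)


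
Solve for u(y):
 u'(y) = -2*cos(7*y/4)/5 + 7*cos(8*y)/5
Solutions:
 u(y) = C1 - 8*sin(7*y/4)/35 + 7*sin(8*y)/40


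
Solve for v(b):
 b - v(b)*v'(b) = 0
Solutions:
 v(b) = -sqrt(C1 + b^2)
 v(b) = sqrt(C1 + b^2)


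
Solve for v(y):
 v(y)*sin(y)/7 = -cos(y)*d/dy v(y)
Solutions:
 v(y) = C1*cos(y)^(1/7)


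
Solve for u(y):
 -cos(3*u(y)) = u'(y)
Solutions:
 u(y) = -asin((C1 + exp(6*y))/(C1 - exp(6*y)))/3 + pi/3
 u(y) = asin((C1 + exp(6*y))/(C1 - exp(6*y)))/3


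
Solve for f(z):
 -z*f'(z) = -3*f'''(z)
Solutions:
 f(z) = C1 + Integral(C2*airyai(3^(2/3)*z/3) + C3*airybi(3^(2/3)*z/3), z)


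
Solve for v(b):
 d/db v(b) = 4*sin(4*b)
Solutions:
 v(b) = C1 - cos(4*b)


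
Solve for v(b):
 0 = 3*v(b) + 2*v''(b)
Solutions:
 v(b) = C1*sin(sqrt(6)*b/2) + C2*cos(sqrt(6)*b/2)


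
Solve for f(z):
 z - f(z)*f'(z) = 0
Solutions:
 f(z) = -sqrt(C1 + z^2)
 f(z) = sqrt(C1 + z^2)


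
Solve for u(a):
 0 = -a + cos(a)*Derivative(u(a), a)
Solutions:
 u(a) = C1 + Integral(a/cos(a), a)


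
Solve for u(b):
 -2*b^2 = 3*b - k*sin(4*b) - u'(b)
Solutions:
 u(b) = C1 + 2*b^3/3 + 3*b^2/2 + k*cos(4*b)/4


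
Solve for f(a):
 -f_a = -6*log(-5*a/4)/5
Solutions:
 f(a) = C1 + 6*a*log(-a)/5 + 6*a*(-2*log(2) - 1 + log(5))/5


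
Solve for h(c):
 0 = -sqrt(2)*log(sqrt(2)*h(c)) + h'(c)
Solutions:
 -sqrt(2)*Integral(1/(2*log(_y) + log(2)), (_y, h(c))) = C1 - c


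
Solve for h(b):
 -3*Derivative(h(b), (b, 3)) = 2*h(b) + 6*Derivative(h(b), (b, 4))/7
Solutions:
 h(b) = C1*exp(b*(-21 + sqrt(3)*sqrt(128*7^(2/3)/(sqrt(165809) + 441)^(1/3) + 8*7^(1/3)*(sqrt(165809) + 441)^(1/3) + 147))/24)*sin(sqrt(6)*b*sqrt(-147 + 64*7^(2/3)/(sqrt(165809) + 441)^(1/3) + 4*7^(1/3)*(sqrt(165809) + 441)^(1/3) + 1029*sqrt(3)/sqrt(128*7^(2/3)/(sqrt(165809) + 441)^(1/3) + 8*7^(1/3)*(sqrt(165809) + 441)^(1/3) + 147))/24) + C2*exp(b*(-21 + sqrt(3)*sqrt(128*7^(2/3)/(sqrt(165809) + 441)^(1/3) + 8*7^(1/3)*(sqrt(165809) + 441)^(1/3) + 147))/24)*cos(sqrt(6)*b*sqrt(-147 + 64*7^(2/3)/(sqrt(165809) + 441)^(1/3) + 4*7^(1/3)*(sqrt(165809) + 441)^(1/3) + 1029*sqrt(3)/sqrt(128*7^(2/3)/(sqrt(165809) + 441)^(1/3) + 8*7^(1/3)*(sqrt(165809) + 441)^(1/3) + 147))/24) + C3*exp(-b*(21 + sqrt(6)*sqrt(-4*7^(1/3)*(sqrt(165809) + 441)^(1/3) - 64*7^(2/3)/(sqrt(165809) + 441)^(1/3) + 1029*sqrt(3)/sqrt(128*7^(2/3)/(sqrt(165809) + 441)^(1/3) + 8*7^(1/3)*(sqrt(165809) + 441)^(1/3) + 147) + 147) + sqrt(3)*sqrt(128*7^(2/3)/(sqrt(165809) + 441)^(1/3) + 8*7^(1/3)*(sqrt(165809) + 441)^(1/3) + 147))/24) + C4*exp(b*(-sqrt(3)*sqrt(128*7^(2/3)/(sqrt(165809) + 441)^(1/3) + 8*7^(1/3)*(sqrt(165809) + 441)^(1/3) + 147) - 21 + sqrt(6)*sqrt(-4*7^(1/3)*(sqrt(165809) + 441)^(1/3) - 64*7^(2/3)/(sqrt(165809) + 441)^(1/3) + 1029*sqrt(3)/sqrt(128*7^(2/3)/(sqrt(165809) + 441)^(1/3) + 8*7^(1/3)*(sqrt(165809) + 441)^(1/3) + 147) + 147))/24)


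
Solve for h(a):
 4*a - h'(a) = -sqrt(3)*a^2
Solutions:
 h(a) = C1 + sqrt(3)*a^3/3 + 2*a^2


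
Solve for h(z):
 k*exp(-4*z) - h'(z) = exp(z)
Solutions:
 h(z) = C1 - k*exp(-4*z)/4 - exp(z)


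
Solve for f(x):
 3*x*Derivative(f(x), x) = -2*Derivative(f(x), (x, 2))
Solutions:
 f(x) = C1 + C2*erf(sqrt(3)*x/2)


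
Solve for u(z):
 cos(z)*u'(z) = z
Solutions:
 u(z) = C1 + Integral(z/cos(z), z)


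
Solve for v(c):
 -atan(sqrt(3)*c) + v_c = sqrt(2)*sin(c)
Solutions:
 v(c) = C1 + c*atan(sqrt(3)*c) - sqrt(3)*log(3*c^2 + 1)/6 - sqrt(2)*cos(c)


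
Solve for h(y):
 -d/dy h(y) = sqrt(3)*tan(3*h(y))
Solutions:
 h(y) = -asin(C1*exp(-3*sqrt(3)*y))/3 + pi/3
 h(y) = asin(C1*exp(-3*sqrt(3)*y))/3


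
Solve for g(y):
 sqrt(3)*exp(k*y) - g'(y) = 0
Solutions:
 g(y) = C1 + sqrt(3)*exp(k*y)/k


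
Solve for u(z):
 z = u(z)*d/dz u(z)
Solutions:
 u(z) = -sqrt(C1 + z^2)
 u(z) = sqrt(C1 + z^2)


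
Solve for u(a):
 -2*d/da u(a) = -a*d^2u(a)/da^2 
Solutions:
 u(a) = C1 + C2*a^3


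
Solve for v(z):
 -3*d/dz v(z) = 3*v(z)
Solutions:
 v(z) = C1*exp(-z)


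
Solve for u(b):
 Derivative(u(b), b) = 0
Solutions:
 u(b) = C1


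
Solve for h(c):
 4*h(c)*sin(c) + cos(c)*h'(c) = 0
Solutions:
 h(c) = C1*cos(c)^4


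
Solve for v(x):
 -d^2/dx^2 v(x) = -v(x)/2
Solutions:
 v(x) = C1*exp(-sqrt(2)*x/2) + C2*exp(sqrt(2)*x/2)


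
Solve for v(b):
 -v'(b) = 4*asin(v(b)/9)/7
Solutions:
 Integral(1/asin(_y/9), (_y, v(b))) = C1 - 4*b/7


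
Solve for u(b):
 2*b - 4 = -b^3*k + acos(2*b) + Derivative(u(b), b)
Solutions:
 u(b) = C1 + b^4*k/4 + b^2 - b*acos(2*b) - 4*b + sqrt(1 - 4*b^2)/2


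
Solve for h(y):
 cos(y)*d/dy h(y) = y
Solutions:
 h(y) = C1 + Integral(y/cos(y), y)


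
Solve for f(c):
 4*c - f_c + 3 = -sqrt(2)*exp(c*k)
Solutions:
 f(c) = C1 + 2*c^2 + 3*c + sqrt(2)*exp(c*k)/k


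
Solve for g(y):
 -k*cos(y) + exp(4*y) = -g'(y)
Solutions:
 g(y) = C1 + k*sin(y) - exp(4*y)/4


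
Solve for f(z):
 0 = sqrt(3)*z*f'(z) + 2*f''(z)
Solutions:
 f(z) = C1 + C2*erf(3^(1/4)*z/2)


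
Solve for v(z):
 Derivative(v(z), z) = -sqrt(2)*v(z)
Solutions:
 v(z) = C1*exp(-sqrt(2)*z)


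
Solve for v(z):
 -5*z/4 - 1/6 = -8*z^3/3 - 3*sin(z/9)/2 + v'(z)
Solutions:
 v(z) = C1 + 2*z^4/3 - 5*z^2/8 - z/6 - 27*cos(z/9)/2


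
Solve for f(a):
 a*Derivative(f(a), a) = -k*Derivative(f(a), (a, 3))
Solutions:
 f(a) = C1 + Integral(C2*airyai(a*(-1/k)^(1/3)) + C3*airybi(a*(-1/k)^(1/3)), a)


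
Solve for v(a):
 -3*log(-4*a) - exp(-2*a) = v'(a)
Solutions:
 v(a) = C1 - 3*a*log(-a) + 3*a*(1 - 2*log(2)) + exp(-2*a)/2


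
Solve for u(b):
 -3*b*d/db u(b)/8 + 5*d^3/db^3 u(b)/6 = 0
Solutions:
 u(b) = C1 + Integral(C2*airyai(3^(2/3)*50^(1/3)*b/10) + C3*airybi(3^(2/3)*50^(1/3)*b/10), b)


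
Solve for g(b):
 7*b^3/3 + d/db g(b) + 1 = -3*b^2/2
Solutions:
 g(b) = C1 - 7*b^4/12 - b^3/2 - b


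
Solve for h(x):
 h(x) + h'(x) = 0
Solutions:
 h(x) = C1*exp(-x)


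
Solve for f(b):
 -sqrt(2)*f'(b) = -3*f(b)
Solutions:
 f(b) = C1*exp(3*sqrt(2)*b/2)


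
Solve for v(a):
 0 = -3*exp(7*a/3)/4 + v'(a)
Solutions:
 v(a) = C1 + 9*exp(7*a/3)/28


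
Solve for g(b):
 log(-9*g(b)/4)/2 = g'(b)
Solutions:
 -2*Integral(1/(log(-_y) - 2*log(2) + 2*log(3)), (_y, g(b))) = C1 - b


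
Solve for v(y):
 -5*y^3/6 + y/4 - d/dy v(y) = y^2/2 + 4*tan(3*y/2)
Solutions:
 v(y) = C1 - 5*y^4/24 - y^3/6 + y^2/8 + 8*log(cos(3*y/2))/3


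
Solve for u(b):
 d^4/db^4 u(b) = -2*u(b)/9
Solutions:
 u(b) = (C1*sin(2^(3/4)*sqrt(3)*b/6) + C2*cos(2^(3/4)*sqrt(3)*b/6))*exp(-2^(3/4)*sqrt(3)*b/6) + (C3*sin(2^(3/4)*sqrt(3)*b/6) + C4*cos(2^(3/4)*sqrt(3)*b/6))*exp(2^(3/4)*sqrt(3)*b/6)


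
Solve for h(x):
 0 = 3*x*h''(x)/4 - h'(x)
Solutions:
 h(x) = C1 + C2*x^(7/3)


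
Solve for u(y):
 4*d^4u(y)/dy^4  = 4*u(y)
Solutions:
 u(y) = C1*exp(-y) + C2*exp(y) + C3*sin(y) + C4*cos(y)


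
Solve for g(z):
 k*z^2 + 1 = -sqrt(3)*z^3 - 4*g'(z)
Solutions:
 g(z) = C1 - k*z^3/12 - sqrt(3)*z^4/16 - z/4


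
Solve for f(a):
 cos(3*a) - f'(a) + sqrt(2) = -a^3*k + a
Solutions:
 f(a) = C1 + a^4*k/4 - a^2/2 + sqrt(2)*a + sin(3*a)/3


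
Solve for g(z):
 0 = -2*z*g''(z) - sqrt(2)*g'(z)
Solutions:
 g(z) = C1 + C2*z^(1 - sqrt(2)/2)


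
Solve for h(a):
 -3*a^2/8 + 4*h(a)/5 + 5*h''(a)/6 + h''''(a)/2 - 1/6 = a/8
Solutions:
 h(a) = 15*a^2/32 + 5*a/32 + (C1*sin(10^(3/4)*a*cos(atan(sqrt(815)/25)/2)/5) + C2*cos(10^(3/4)*a*cos(atan(sqrt(815)/25)/2)/5))*exp(-10^(3/4)*a*sin(atan(sqrt(815)/25)/2)/5) + (C3*sin(10^(3/4)*a*cos(atan(sqrt(815)/25)/2)/5) + C4*cos(10^(3/4)*a*cos(atan(sqrt(815)/25)/2)/5))*exp(10^(3/4)*a*sin(atan(sqrt(815)/25)/2)/5) - 295/384


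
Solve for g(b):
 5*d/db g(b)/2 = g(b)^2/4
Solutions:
 g(b) = -10/(C1 + b)


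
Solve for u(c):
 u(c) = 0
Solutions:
 u(c) = 0


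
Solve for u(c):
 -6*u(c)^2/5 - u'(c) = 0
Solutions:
 u(c) = 5/(C1 + 6*c)


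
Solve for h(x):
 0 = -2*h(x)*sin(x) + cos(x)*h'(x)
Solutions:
 h(x) = C1/cos(x)^2


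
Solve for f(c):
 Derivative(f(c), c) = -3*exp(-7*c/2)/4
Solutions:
 f(c) = C1 + 3*exp(-7*c/2)/14


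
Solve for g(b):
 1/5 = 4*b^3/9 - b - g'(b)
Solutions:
 g(b) = C1 + b^4/9 - b^2/2 - b/5


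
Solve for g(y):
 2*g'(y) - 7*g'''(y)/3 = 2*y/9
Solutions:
 g(y) = C1 + C2*exp(-sqrt(42)*y/7) + C3*exp(sqrt(42)*y/7) + y^2/18


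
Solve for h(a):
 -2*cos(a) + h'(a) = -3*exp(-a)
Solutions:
 h(a) = C1 + 2*sin(a) + 3*exp(-a)


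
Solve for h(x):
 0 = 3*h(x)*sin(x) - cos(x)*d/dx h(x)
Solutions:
 h(x) = C1/cos(x)^3


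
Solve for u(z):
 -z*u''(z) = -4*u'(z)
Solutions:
 u(z) = C1 + C2*z^5


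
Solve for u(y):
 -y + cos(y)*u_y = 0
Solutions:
 u(y) = C1 + Integral(y/cos(y), y)


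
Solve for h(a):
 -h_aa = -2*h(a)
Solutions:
 h(a) = C1*exp(-sqrt(2)*a) + C2*exp(sqrt(2)*a)


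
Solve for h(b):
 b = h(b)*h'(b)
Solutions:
 h(b) = -sqrt(C1 + b^2)
 h(b) = sqrt(C1 + b^2)


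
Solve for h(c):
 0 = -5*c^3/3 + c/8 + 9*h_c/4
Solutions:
 h(c) = C1 + 5*c^4/27 - c^2/36


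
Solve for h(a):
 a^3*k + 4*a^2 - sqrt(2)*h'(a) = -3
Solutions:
 h(a) = C1 + sqrt(2)*a^4*k/8 + 2*sqrt(2)*a^3/3 + 3*sqrt(2)*a/2


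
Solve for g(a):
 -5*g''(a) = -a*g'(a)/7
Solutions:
 g(a) = C1 + C2*erfi(sqrt(70)*a/70)


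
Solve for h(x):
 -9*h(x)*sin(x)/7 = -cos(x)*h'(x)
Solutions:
 h(x) = C1/cos(x)^(9/7)


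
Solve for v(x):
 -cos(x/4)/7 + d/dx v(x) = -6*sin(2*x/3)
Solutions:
 v(x) = C1 + 4*sin(x/4)/7 + 9*cos(2*x/3)


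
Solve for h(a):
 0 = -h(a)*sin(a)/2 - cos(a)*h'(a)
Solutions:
 h(a) = C1*sqrt(cos(a))


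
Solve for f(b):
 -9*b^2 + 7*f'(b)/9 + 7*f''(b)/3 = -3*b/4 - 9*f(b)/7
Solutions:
 f(b) = 7*b^2 - 2933*b/324 + (C1*sin(sqrt(923)*b/42) + C2*cos(sqrt(923)*b/42))*exp(-b/6) - 523075/26244


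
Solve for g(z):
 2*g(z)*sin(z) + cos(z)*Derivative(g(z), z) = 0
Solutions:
 g(z) = C1*cos(z)^2


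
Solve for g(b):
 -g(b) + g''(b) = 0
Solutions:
 g(b) = C1*exp(-b) + C2*exp(b)


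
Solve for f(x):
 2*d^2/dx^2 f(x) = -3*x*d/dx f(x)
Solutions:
 f(x) = C1 + C2*erf(sqrt(3)*x/2)


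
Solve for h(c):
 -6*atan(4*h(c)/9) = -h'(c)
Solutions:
 Integral(1/atan(4*_y/9), (_y, h(c))) = C1 + 6*c


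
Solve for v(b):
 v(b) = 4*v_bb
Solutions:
 v(b) = C1*exp(-b/2) + C2*exp(b/2)


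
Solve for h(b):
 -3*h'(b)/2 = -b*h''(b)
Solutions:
 h(b) = C1 + C2*b^(5/2)


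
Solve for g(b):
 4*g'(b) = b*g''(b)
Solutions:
 g(b) = C1 + C2*b^5


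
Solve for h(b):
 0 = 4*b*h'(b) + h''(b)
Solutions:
 h(b) = C1 + C2*erf(sqrt(2)*b)


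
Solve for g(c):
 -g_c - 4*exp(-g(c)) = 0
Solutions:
 g(c) = log(C1 - 4*c)


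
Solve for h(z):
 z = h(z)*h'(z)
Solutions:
 h(z) = -sqrt(C1 + z^2)
 h(z) = sqrt(C1 + z^2)


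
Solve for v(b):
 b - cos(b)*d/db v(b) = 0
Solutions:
 v(b) = C1 + Integral(b/cos(b), b)


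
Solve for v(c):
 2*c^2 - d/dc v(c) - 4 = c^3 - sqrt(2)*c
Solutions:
 v(c) = C1 - c^4/4 + 2*c^3/3 + sqrt(2)*c^2/2 - 4*c


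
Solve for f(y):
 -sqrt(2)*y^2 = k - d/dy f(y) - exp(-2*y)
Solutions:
 f(y) = C1 + k*y + sqrt(2)*y^3/3 + exp(-2*y)/2


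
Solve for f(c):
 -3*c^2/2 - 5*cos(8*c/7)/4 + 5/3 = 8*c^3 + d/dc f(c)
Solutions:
 f(c) = C1 - 2*c^4 - c^3/2 + 5*c/3 - 35*sin(8*c/7)/32


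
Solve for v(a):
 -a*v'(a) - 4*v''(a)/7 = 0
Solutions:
 v(a) = C1 + C2*erf(sqrt(14)*a/4)


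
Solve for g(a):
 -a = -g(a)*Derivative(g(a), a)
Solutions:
 g(a) = -sqrt(C1 + a^2)
 g(a) = sqrt(C1 + a^2)


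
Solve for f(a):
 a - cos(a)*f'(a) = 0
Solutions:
 f(a) = C1 + Integral(a/cos(a), a)


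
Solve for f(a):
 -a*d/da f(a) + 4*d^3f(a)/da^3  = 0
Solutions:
 f(a) = C1 + Integral(C2*airyai(2^(1/3)*a/2) + C3*airybi(2^(1/3)*a/2), a)


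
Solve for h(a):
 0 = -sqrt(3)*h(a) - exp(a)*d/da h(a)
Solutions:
 h(a) = C1*exp(sqrt(3)*exp(-a))


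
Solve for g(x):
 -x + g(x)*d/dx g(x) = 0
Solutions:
 g(x) = -sqrt(C1 + x^2)
 g(x) = sqrt(C1 + x^2)


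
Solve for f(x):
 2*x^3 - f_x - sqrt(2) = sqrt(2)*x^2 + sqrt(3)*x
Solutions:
 f(x) = C1 + x^4/2 - sqrt(2)*x^3/3 - sqrt(3)*x^2/2 - sqrt(2)*x


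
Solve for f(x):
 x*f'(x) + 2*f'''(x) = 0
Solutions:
 f(x) = C1 + Integral(C2*airyai(-2^(2/3)*x/2) + C3*airybi(-2^(2/3)*x/2), x)


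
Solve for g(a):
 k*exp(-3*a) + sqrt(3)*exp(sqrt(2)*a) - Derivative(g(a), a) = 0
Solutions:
 g(a) = C1 - k*exp(-3*a)/3 + sqrt(6)*exp(sqrt(2)*a)/2


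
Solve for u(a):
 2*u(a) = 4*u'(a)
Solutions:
 u(a) = C1*exp(a/2)


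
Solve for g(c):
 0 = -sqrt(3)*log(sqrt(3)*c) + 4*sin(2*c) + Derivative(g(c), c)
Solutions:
 g(c) = C1 + sqrt(3)*c*(log(c) - 1) + sqrt(3)*c*log(3)/2 + 2*cos(2*c)


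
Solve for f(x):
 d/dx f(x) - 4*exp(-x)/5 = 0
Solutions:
 f(x) = C1 - 4*exp(-x)/5


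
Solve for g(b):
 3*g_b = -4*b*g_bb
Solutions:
 g(b) = C1 + C2*b^(1/4)


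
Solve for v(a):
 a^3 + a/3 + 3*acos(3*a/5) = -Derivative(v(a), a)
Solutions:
 v(a) = C1 - a^4/4 - a^2/6 - 3*a*acos(3*a/5) + sqrt(25 - 9*a^2)


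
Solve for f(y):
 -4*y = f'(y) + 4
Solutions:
 f(y) = C1 - 2*y^2 - 4*y


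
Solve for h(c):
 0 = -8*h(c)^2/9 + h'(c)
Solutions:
 h(c) = -9/(C1 + 8*c)


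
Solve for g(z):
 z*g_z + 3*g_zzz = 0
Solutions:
 g(z) = C1 + Integral(C2*airyai(-3^(2/3)*z/3) + C3*airybi(-3^(2/3)*z/3), z)


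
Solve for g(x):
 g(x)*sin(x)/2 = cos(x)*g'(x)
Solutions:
 g(x) = C1/sqrt(cos(x))


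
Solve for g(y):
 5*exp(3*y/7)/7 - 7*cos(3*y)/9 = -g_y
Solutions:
 g(y) = C1 - 5*exp(3*y/7)/3 + 7*sin(3*y)/27


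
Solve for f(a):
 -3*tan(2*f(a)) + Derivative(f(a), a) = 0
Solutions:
 f(a) = -asin(C1*exp(6*a))/2 + pi/2
 f(a) = asin(C1*exp(6*a))/2


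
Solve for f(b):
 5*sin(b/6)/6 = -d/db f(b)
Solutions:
 f(b) = C1 + 5*cos(b/6)


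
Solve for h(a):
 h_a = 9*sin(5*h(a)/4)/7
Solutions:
 -9*a/7 + 2*log(cos(5*h(a)/4) - 1)/5 - 2*log(cos(5*h(a)/4) + 1)/5 = C1


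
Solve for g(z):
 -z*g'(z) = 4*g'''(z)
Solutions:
 g(z) = C1 + Integral(C2*airyai(-2^(1/3)*z/2) + C3*airybi(-2^(1/3)*z/2), z)


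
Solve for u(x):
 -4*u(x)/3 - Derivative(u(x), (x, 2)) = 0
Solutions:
 u(x) = C1*sin(2*sqrt(3)*x/3) + C2*cos(2*sqrt(3)*x/3)


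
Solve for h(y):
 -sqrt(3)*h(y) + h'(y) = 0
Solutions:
 h(y) = C1*exp(sqrt(3)*y)


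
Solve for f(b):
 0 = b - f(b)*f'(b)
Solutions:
 f(b) = -sqrt(C1 + b^2)
 f(b) = sqrt(C1 + b^2)


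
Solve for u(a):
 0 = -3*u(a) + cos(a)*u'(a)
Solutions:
 u(a) = C1*(sin(a) + 1)^(3/2)/(sin(a) - 1)^(3/2)


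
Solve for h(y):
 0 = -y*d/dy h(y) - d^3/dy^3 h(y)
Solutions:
 h(y) = C1 + Integral(C2*airyai(-y) + C3*airybi(-y), y)


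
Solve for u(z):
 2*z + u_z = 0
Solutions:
 u(z) = C1 - z^2


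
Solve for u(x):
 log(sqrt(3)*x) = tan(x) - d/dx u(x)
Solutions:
 u(x) = C1 - x*log(x) - x*log(3)/2 + x - log(cos(x))


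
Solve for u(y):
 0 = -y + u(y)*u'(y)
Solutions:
 u(y) = -sqrt(C1 + y^2)
 u(y) = sqrt(C1 + y^2)


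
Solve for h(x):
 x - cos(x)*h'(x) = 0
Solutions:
 h(x) = C1 + Integral(x/cos(x), x)


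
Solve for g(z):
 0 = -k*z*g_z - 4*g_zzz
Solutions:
 g(z) = C1 + Integral(C2*airyai(2^(1/3)*z*(-k)^(1/3)/2) + C3*airybi(2^(1/3)*z*(-k)^(1/3)/2), z)


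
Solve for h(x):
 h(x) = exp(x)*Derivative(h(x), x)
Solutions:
 h(x) = C1*exp(-exp(-x))


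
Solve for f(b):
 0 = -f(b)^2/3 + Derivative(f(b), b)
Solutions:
 f(b) = -3/(C1 + b)


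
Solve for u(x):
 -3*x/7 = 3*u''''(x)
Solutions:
 u(x) = C1 + C2*x + C3*x^2 + C4*x^3 - x^5/840


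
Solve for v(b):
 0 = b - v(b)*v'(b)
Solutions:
 v(b) = -sqrt(C1 + b^2)
 v(b) = sqrt(C1 + b^2)


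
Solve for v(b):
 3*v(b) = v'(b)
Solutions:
 v(b) = C1*exp(3*b)


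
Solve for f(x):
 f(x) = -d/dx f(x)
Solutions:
 f(x) = C1*exp(-x)


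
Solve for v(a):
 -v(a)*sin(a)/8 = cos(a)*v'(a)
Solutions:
 v(a) = C1*cos(a)^(1/8)


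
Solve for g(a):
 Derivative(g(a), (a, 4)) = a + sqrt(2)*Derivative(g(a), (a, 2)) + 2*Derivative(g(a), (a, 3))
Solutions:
 g(a) = C1 + C2*a + C3*exp(a*(1 - sqrt(1 + sqrt(2)))) + C4*exp(a*(1 + sqrt(1 + sqrt(2)))) - sqrt(2)*a^3/12 + a^2/2


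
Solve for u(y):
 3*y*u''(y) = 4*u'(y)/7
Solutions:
 u(y) = C1 + C2*y^(25/21)


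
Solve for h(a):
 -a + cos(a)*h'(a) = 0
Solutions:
 h(a) = C1 + Integral(a/cos(a), a)


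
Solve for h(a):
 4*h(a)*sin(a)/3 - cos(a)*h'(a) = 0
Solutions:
 h(a) = C1/cos(a)^(4/3)


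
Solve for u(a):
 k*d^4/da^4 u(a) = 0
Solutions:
 u(a) = C1 + C2*a + C3*a^2 + C4*a^3


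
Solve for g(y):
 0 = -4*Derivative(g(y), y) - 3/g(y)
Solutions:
 g(y) = -sqrt(C1 - 6*y)/2
 g(y) = sqrt(C1 - 6*y)/2


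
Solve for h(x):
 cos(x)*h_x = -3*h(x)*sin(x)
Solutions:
 h(x) = C1*cos(x)^3


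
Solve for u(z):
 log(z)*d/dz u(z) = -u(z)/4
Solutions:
 u(z) = C1*exp(-li(z)/4)


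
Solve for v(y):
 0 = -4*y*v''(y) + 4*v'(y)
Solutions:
 v(y) = C1 + C2*y^2


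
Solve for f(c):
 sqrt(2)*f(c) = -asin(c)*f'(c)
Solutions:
 f(c) = C1*exp(-sqrt(2)*Integral(1/asin(c), c))


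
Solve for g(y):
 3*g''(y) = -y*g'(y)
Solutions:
 g(y) = C1 + C2*erf(sqrt(6)*y/6)


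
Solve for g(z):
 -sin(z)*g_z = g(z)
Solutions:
 g(z) = C1*sqrt(cos(z) + 1)/sqrt(cos(z) - 1)


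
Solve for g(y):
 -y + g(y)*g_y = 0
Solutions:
 g(y) = -sqrt(C1 + y^2)
 g(y) = sqrt(C1 + y^2)


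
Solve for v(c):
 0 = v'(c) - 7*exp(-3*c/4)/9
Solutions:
 v(c) = C1 - 28*exp(-3*c/4)/27


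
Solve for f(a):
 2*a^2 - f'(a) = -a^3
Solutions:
 f(a) = C1 + a^4/4 + 2*a^3/3


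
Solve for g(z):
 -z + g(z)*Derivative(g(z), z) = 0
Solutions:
 g(z) = -sqrt(C1 + z^2)
 g(z) = sqrt(C1 + z^2)


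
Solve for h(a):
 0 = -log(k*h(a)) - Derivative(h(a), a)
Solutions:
 li(k*h(a))/k = C1 - a


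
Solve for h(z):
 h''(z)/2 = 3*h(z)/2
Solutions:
 h(z) = C1*exp(-sqrt(3)*z) + C2*exp(sqrt(3)*z)


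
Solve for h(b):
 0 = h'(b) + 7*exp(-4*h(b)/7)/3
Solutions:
 h(b) = 7*log(-I*(C1 - 4*b/3)^(1/4))
 h(b) = 7*log(I*(C1 - 4*b/3)^(1/4))
 h(b) = 7*log(-(C1 - 4*b/3)^(1/4))
 h(b) = 7*log(C1 - 4*b/3)/4


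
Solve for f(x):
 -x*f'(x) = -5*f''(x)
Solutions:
 f(x) = C1 + C2*erfi(sqrt(10)*x/10)


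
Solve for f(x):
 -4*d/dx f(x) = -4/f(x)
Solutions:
 f(x) = -sqrt(C1 + 2*x)
 f(x) = sqrt(C1 + 2*x)


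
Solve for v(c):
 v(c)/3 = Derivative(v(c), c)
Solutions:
 v(c) = C1*exp(c/3)


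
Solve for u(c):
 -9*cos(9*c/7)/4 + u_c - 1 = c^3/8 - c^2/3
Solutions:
 u(c) = C1 + c^4/32 - c^3/9 + c + 7*sin(9*c/7)/4


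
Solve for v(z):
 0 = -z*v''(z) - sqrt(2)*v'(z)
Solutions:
 v(z) = C1 + C2*z^(1 - sqrt(2))


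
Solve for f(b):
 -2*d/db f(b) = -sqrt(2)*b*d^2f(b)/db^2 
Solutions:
 f(b) = C1 + C2*b^(1 + sqrt(2))


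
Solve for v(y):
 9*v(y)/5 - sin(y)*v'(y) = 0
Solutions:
 v(y) = C1*(cos(y) - 1)^(9/10)/(cos(y) + 1)^(9/10)


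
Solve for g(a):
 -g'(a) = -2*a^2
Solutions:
 g(a) = C1 + 2*a^3/3


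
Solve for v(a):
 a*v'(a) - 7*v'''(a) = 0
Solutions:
 v(a) = C1 + Integral(C2*airyai(7^(2/3)*a/7) + C3*airybi(7^(2/3)*a/7), a)


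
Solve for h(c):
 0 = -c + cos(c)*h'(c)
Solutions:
 h(c) = C1 + Integral(c/cos(c), c)


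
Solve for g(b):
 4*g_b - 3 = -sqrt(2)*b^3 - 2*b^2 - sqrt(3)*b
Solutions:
 g(b) = C1 - sqrt(2)*b^4/16 - b^3/6 - sqrt(3)*b^2/8 + 3*b/4


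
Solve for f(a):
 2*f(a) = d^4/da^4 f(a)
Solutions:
 f(a) = C1*exp(-2^(1/4)*a) + C2*exp(2^(1/4)*a) + C3*sin(2^(1/4)*a) + C4*cos(2^(1/4)*a)


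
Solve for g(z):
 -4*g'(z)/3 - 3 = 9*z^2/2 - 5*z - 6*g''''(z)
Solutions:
 g(z) = C1 + C4*exp(6^(1/3)*z/3) - 9*z^3/8 + 15*z^2/8 - 9*z/4 + (C2*sin(2^(1/3)*3^(5/6)*z/6) + C3*cos(2^(1/3)*3^(5/6)*z/6))*exp(-6^(1/3)*z/6)


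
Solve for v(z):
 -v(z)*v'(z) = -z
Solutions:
 v(z) = -sqrt(C1 + z^2)
 v(z) = sqrt(C1 + z^2)


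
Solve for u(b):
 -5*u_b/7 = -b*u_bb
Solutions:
 u(b) = C1 + C2*b^(12/7)


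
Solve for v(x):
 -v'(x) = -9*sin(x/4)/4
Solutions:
 v(x) = C1 - 9*cos(x/4)


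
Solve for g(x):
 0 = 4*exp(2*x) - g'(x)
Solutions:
 g(x) = C1 + 2*exp(2*x)


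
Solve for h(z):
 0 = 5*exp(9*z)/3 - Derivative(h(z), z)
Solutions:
 h(z) = C1 + 5*exp(9*z)/27


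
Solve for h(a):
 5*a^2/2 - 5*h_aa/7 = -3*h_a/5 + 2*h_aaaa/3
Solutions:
 h(a) = C1 + C2*exp(-a*(-25*980^(1/3)/(441 + sqrt(238231))^(1/3) + 350^(1/3)*(441 + sqrt(238231))^(1/3))/140)*sin(sqrt(3)*a*(25*980^(1/3)/(441 + sqrt(238231))^(1/3) + 350^(1/3)*(441 + sqrt(238231))^(1/3))/140) + C3*exp(-a*(-25*980^(1/3)/(441 + sqrt(238231))^(1/3) + 350^(1/3)*(441 + sqrt(238231))^(1/3))/140)*cos(sqrt(3)*a*(25*980^(1/3)/(441 + sqrt(238231))^(1/3) + 350^(1/3)*(441 + sqrt(238231))^(1/3))/140) + C4*exp(a*(-25*980^(1/3)/(441 + sqrt(238231))^(1/3) + 350^(1/3)*(441 + sqrt(238231))^(1/3))/70) - 25*a^3/18 - 625*a^2/126 - 15625*a/1323


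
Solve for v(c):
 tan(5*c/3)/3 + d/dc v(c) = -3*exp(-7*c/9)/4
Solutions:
 v(c) = C1 - log(tan(5*c/3)^2 + 1)/10 + 27*exp(-7*c/9)/28


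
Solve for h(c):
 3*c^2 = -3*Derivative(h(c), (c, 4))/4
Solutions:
 h(c) = C1 + C2*c + C3*c^2 + C4*c^3 - c^6/90


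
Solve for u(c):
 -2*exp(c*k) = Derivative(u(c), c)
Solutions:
 u(c) = C1 - 2*exp(c*k)/k


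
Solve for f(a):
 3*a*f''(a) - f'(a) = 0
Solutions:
 f(a) = C1 + C2*a^(4/3)


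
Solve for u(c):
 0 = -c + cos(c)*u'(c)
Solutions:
 u(c) = C1 + Integral(c/cos(c), c)


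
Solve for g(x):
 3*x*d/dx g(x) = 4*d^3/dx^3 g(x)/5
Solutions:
 g(x) = C1 + Integral(C2*airyai(30^(1/3)*x/2) + C3*airybi(30^(1/3)*x/2), x)


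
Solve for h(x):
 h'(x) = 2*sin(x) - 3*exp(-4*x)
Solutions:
 h(x) = C1 - 2*cos(x) + 3*exp(-4*x)/4


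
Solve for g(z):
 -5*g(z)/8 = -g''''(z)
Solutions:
 g(z) = C1*exp(-10^(1/4)*z/2) + C2*exp(10^(1/4)*z/2) + C3*sin(10^(1/4)*z/2) + C4*cos(10^(1/4)*z/2)


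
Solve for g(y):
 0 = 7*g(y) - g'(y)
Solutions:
 g(y) = C1*exp(7*y)


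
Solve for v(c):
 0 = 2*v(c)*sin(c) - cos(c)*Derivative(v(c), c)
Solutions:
 v(c) = C1/cos(c)^2


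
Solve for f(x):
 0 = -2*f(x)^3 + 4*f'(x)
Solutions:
 f(x) = -sqrt(-1/(C1 + x))
 f(x) = sqrt(-1/(C1 + x))


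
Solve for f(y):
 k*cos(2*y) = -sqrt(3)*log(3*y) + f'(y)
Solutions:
 f(y) = C1 + k*sin(2*y)/2 + sqrt(3)*y*(log(y) - 1) + sqrt(3)*y*log(3)


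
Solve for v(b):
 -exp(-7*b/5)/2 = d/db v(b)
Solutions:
 v(b) = C1 + 5*exp(-7*b/5)/14


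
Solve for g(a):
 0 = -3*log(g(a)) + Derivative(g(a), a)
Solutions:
 li(g(a)) = C1 + 3*a


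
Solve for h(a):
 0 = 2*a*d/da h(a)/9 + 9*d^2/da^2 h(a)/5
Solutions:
 h(a) = C1 + C2*erf(sqrt(5)*a/9)


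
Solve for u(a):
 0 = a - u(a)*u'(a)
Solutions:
 u(a) = -sqrt(C1 + a^2)
 u(a) = sqrt(C1 + a^2)


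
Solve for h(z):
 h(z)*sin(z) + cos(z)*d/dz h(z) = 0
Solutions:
 h(z) = C1*cos(z)


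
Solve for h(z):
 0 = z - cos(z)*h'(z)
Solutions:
 h(z) = C1 + Integral(z/cos(z), z)


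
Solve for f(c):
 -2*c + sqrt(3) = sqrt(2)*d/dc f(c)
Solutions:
 f(c) = C1 - sqrt(2)*c^2/2 + sqrt(6)*c/2


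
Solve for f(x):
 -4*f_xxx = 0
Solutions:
 f(x) = C1 + C2*x + C3*x^2


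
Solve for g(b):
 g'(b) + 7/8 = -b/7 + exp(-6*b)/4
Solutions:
 g(b) = C1 - b^2/14 - 7*b/8 - exp(-6*b)/24


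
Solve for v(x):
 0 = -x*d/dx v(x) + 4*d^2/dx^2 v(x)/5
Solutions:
 v(x) = C1 + C2*erfi(sqrt(10)*x/4)


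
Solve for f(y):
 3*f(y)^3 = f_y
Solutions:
 f(y) = -sqrt(2)*sqrt(-1/(C1 + 3*y))/2
 f(y) = sqrt(2)*sqrt(-1/(C1 + 3*y))/2


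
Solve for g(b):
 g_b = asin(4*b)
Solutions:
 g(b) = C1 + b*asin(4*b) + sqrt(1 - 16*b^2)/4


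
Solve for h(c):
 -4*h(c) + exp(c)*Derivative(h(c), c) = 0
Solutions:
 h(c) = C1*exp(-4*exp(-c))


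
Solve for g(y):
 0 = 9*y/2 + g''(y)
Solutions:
 g(y) = C1 + C2*y - 3*y^3/4


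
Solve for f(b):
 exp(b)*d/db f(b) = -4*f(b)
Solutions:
 f(b) = C1*exp(4*exp(-b))


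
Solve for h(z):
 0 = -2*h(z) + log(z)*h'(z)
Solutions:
 h(z) = C1*exp(2*li(z))


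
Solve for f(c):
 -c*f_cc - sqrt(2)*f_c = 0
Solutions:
 f(c) = C1 + C2*c^(1 - sqrt(2))


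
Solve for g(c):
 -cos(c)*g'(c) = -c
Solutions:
 g(c) = C1 + Integral(c/cos(c), c)


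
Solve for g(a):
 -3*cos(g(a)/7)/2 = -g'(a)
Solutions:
 -3*a/2 - 7*log(sin(g(a)/7) - 1)/2 + 7*log(sin(g(a)/7) + 1)/2 = C1


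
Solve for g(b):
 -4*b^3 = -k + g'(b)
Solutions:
 g(b) = C1 - b^4 + b*k


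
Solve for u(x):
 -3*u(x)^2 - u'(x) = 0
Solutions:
 u(x) = 1/(C1 + 3*x)


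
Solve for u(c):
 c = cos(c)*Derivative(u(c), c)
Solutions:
 u(c) = C1 + Integral(c/cos(c), c)


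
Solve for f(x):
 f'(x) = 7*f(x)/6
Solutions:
 f(x) = C1*exp(7*x/6)


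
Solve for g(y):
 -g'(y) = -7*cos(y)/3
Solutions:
 g(y) = C1 + 7*sin(y)/3


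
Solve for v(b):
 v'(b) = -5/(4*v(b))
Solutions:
 v(b) = -sqrt(C1 - 10*b)/2
 v(b) = sqrt(C1 - 10*b)/2


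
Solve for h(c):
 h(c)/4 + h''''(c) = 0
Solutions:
 h(c) = (C1*sin(c/2) + C2*cos(c/2))*exp(-c/2) + (C3*sin(c/2) + C4*cos(c/2))*exp(c/2)


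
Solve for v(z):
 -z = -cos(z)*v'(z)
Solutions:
 v(z) = C1 + Integral(z/cos(z), z)


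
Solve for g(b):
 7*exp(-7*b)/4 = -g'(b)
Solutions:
 g(b) = C1 + exp(-7*b)/4


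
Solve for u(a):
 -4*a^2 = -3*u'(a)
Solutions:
 u(a) = C1 + 4*a^3/9


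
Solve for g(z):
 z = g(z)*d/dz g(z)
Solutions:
 g(z) = -sqrt(C1 + z^2)
 g(z) = sqrt(C1 + z^2)


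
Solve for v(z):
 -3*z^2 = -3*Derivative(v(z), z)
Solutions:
 v(z) = C1 + z^3/3


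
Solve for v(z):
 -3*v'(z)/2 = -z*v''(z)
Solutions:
 v(z) = C1 + C2*z^(5/2)


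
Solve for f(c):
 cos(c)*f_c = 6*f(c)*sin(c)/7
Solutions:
 f(c) = C1/cos(c)^(6/7)


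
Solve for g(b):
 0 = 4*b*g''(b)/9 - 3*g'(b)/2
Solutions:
 g(b) = C1 + C2*b^(35/8)


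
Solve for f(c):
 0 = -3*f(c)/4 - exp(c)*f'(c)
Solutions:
 f(c) = C1*exp(3*exp(-c)/4)


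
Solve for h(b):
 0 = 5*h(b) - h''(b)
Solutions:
 h(b) = C1*exp(-sqrt(5)*b) + C2*exp(sqrt(5)*b)


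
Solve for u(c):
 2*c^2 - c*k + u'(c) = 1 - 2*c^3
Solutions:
 u(c) = C1 - c^4/2 - 2*c^3/3 + c^2*k/2 + c


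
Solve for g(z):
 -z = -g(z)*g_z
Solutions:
 g(z) = -sqrt(C1 + z^2)
 g(z) = sqrt(C1 + z^2)


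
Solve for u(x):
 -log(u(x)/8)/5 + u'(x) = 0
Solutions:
 5*Integral(1/(-log(_y) + 3*log(2)), (_y, u(x))) = C1 - x


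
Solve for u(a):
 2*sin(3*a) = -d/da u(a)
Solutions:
 u(a) = C1 + 2*cos(3*a)/3


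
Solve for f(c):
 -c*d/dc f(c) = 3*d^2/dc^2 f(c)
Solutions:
 f(c) = C1 + C2*erf(sqrt(6)*c/6)


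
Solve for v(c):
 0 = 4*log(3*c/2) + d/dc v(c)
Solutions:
 v(c) = C1 - 4*c*log(c) + c*log(16/81) + 4*c


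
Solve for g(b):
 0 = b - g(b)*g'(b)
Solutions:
 g(b) = -sqrt(C1 + b^2)
 g(b) = sqrt(C1 + b^2)


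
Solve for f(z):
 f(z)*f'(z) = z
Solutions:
 f(z) = -sqrt(C1 + z^2)
 f(z) = sqrt(C1 + z^2)


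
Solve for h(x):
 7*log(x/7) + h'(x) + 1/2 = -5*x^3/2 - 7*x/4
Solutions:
 h(x) = C1 - 5*x^4/8 - 7*x^2/8 - 7*x*log(x) + 13*x/2 + 7*x*log(7)


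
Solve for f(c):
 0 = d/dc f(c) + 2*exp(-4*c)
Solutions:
 f(c) = C1 + exp(-4*c)/2


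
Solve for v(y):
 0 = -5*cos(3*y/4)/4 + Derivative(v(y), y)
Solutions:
 v(y) = C1 + 5*sin(3*y/4)/3


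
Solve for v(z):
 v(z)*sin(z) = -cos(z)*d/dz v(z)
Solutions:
 v(z) = C1*cos(z)


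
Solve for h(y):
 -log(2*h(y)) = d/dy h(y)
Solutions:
 Integral(1/(log(_y) + log(2)), (_y, h(y))) = C1 - y


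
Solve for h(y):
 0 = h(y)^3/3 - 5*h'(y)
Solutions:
 h(y) = -sqrt(30)*sqrt(-1/(C1 + y))/2
 h(y) = sqrt(30)*sqrt(-1/(C1 + y))/2


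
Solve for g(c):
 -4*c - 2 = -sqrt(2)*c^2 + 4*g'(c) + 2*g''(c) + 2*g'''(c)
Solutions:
 g(c) = C1 + sqrt(2)*c^3/12 - c^2/2 - sqrt(2)*c^2/8 - sqrt(2)*c/8 + (C2*sin(sqrt(7)*c/2) + C3*cos(sqrt(7)*c/2))*exp(-c/2)


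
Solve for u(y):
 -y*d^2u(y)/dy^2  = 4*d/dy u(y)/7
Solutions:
 u(y) = C1 + C2*y^(3/7)


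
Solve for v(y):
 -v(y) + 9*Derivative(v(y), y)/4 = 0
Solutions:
 v(y) = C1*exp(4*y/9)


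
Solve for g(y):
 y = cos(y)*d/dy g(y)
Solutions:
 g(y) = C1 + Integral(y/cos(y), y)


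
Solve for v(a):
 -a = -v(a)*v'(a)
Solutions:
 v(a) = -sqrt(C1 + a^2)
 v(a) = sqrt(C1 + a^2)


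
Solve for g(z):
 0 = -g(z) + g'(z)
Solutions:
 g(z) = C1*exp(z)


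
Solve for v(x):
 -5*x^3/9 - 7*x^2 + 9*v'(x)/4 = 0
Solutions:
 v(x) = C1 + 5*x^4/81 + 28*x^3/27


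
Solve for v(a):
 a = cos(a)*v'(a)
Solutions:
 v(a) = C1 + Integral(a/cos(a), a)


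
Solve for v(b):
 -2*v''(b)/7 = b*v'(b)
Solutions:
 v(b) = C1 + C2*erf(sqrt(7)*b/2)


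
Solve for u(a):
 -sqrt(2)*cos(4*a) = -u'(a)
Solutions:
 u(a) = C1 + sqrt(2)*sin(4*a)/4


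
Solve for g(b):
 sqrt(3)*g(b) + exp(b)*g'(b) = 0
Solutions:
 g(b) = C1*exp(sqrt(3)*exp(-b))


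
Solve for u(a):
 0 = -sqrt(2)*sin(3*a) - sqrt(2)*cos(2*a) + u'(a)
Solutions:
 u(a) = C1 + sqrt(2)*sin(2*a)/2 - sqrt(2)*cos(3*a)/3


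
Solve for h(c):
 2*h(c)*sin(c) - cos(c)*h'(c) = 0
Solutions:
 h(c) = C1/cos(c)^2


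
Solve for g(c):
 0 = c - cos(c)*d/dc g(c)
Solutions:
 g(c) = C1 + Integral(c/cos(c), c)


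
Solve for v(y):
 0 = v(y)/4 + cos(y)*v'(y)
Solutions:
 v(y) = C1*(sin(y) - 1)^(1/8)/(sin(y) + 1)^(1/8)


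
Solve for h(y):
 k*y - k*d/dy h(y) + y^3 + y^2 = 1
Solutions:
 h(y) = C1 + y^2/2 + y^4/(4*k) + y^3/(3*k) - y/k


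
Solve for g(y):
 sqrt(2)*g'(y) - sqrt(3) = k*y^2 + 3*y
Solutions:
 g(y) = C1 + sqrt(2)*k*y^3/6 + 3*sqrt(2)*y^2/4 + sqrt(6)*y/2


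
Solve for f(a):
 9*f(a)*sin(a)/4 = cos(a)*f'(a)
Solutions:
 f(a) = C1/cos(a)^(9/4)


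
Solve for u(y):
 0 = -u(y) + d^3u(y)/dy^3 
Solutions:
 u(y) = C3*exp(y) + (C1*sin(sqrt(3)*y/2) + C2*cos(sqrt(3)*y/2))*exp(-y/2)


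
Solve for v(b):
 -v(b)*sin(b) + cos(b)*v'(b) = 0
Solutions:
 v(b) = C1/cos(b)


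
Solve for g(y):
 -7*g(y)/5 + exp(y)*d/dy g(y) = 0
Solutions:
 g(y) = C1*exp(-7*exp(-y)/5)


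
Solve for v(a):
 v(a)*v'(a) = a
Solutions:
 v(a) = -sqrt(C1 + a^2)
 v(a) = sqrt(C1 + a^2)
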